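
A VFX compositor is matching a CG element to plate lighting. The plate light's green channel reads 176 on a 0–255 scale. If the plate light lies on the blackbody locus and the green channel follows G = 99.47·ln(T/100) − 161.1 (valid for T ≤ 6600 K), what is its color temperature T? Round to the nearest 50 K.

ln t = (176 + 161.1) / 99.47 = 3.3890.
t = e^3.3890 = 29.635.
T = 100·t = 2964 K → 2950 K to the nearest 50 K.

2950 K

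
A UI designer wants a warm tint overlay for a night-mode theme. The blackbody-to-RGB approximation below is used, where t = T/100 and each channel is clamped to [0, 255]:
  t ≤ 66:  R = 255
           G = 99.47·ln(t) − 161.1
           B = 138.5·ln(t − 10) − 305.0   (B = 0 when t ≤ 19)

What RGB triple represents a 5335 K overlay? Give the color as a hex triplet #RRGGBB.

#FFEAD9

t = 5335/100 = 53.35; the t ≤ 66 branch applies.
R = 255 by definition for t ≤ 66.
G = 99.47·ln 53.35 − 161.1 = 99.47·3.9769 − 161.1 = 234.480.
B = 138.5·ln(53.35 − 10) − 305.0 = 138.5·ln 43.35 − 305.0 = 138.5·3.7693 − 305.0 = 217.049.
Rounded: (255, 234, 217).
In hex: #FFEAD9.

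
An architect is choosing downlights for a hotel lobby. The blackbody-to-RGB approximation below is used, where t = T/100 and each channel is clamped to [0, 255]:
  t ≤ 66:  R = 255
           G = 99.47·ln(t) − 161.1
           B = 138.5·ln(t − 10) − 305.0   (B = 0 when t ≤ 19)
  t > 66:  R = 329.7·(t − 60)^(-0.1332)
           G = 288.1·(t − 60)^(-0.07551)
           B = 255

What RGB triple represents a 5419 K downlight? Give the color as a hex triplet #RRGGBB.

t = 5419/100 = 54.19; the t ≤ 66 branch applies.
R = 255 by definition for t ≤ 66.
G = 99.47·ln 54.19 − 161.1 = 99.47·3.9925 − 161.1 = 236.034.
B = 138.5·ln(54.19 − 10) − 305.0 = 138.5·ln 44.19 − 305.0 = 138.5·3.7885 − 305.0 = 219.707.
Rounded: (255, 236, 220).
In hex: #FFECDC.

#FFECDC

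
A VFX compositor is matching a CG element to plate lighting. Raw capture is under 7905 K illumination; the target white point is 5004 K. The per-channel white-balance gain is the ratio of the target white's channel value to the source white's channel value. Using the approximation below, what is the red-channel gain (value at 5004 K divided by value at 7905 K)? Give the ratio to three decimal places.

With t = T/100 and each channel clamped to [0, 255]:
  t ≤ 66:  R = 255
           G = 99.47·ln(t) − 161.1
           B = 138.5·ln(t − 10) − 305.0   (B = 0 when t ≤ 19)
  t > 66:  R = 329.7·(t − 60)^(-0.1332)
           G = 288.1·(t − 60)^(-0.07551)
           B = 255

1.145

At 7905 K (t = 79.05):
  R = 329.7·(79.05 − 60)^(-0.1332) = 329.7·19.05^(-0.1332) = 329.7·0.67533 = 222.657.
At 5004 K (t = 50.04):
  R = 255 by definition for t ≤ 66.
Gain = 255.000 / 222.657 = 1.1453 → 1.145.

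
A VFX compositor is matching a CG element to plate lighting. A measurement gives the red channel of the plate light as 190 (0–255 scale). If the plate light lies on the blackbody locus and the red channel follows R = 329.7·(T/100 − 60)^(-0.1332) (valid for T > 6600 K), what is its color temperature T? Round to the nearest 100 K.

(t − 60)^(-0.1332) = 190/329.7 = 0.57628.
t − 60 = 0.57628^(1/-0.1332) = 0.57628^(-7.508) = 62.667, so t = 122.667.
T = 100·t = 12267 K → 12300 K to the nearest 100 K.

12300 K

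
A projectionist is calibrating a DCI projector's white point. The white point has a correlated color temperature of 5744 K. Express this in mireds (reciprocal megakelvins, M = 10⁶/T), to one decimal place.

174.1 mireds

M = 10⁶ / 5744 = 174.095 → 174.1 mireds.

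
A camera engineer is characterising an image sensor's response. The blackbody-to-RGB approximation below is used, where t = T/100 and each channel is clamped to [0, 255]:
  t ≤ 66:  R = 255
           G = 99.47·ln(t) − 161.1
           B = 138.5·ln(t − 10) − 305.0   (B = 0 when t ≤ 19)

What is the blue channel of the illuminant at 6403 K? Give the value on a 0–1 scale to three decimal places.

t = 6403/100 = 64.03; the t ≤ 66 branch applies.
B = 138.5·ln(64.03 − 10) − 305.0 = 138.5·ln 54.03 − 305.0 = 138.5·3.9895 − 305.0 = 247.551.
On a 0–1 scale: 247.551/255 = 0.9708 → 0.971.

0.971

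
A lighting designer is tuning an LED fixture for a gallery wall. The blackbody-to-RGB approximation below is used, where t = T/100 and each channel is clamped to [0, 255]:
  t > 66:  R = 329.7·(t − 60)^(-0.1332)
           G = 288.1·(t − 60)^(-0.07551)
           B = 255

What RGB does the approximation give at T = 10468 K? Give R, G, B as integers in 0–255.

R=199, G=216, B=255

t = 10468/100 = 104.68; the t > 66 branch applies.
R = 329.7·(104.68 − 60)^(-0.1332) = 329.7·44.68^(-0.1332) = 329.7·0.60284 = 198.758.
G = 288.1·(104.68 − 60)^(-0.07551) = 288.1·44.68^(-0.07551) = 288.1·0.75059 = 216.244.
B = 255 by definition for t > 66.
Rounded: (199, 216, 255).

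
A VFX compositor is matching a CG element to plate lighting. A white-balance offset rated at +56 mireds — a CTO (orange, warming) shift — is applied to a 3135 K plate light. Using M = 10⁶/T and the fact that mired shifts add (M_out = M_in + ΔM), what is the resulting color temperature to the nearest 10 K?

M_in = 10⁶/3135 = 318.98 mireds.
M_out = 318.98 + (+56) = 374.98 mireds.
T_out = 10⁶/374.98 = 2666.8 K → 2670 K.

2670 K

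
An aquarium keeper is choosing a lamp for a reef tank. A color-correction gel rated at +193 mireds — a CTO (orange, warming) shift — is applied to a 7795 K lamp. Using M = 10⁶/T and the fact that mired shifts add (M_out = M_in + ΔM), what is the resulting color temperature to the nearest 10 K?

M_in = 10⁶/7795 = 128.29 mireds.
M_out = 128.29 + (+193) = 321.29 mireds.
T_out = 10⁶/321.29 = 3112.5 K → 3110 K.

3110 K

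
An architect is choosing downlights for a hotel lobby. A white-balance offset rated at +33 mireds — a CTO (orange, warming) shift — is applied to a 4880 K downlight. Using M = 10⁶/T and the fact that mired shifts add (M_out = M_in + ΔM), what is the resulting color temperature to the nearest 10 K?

M_in = 10⁶/4880 = 204.92 mireds.
M_out = 204.92 + (+33) = 237.92 mireds.
T_out = 10⁶/237.92 = 4203.1 K → 4200 K.

4200 K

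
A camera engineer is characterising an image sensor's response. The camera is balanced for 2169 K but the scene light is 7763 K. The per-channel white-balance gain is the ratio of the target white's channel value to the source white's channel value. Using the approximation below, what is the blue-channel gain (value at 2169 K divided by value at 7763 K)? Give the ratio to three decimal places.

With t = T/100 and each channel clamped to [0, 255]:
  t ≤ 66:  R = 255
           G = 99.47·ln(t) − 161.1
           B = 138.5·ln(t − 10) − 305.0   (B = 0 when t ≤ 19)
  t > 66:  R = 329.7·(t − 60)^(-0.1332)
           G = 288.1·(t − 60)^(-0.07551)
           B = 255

At 7763 K (t = 77.63):
  B = 255 by definition for t > 66.
At 2169 K (t = 21.69):
  B = 138.5·ln(21.69 − 10) − 305.0 = 138.5·ln 11.69 − 305.0 = 138.5·2.4587 − 305.0 = 35.535.
Gain = 35.535 / 255.000 = 0.1394 → 0.139.

0.139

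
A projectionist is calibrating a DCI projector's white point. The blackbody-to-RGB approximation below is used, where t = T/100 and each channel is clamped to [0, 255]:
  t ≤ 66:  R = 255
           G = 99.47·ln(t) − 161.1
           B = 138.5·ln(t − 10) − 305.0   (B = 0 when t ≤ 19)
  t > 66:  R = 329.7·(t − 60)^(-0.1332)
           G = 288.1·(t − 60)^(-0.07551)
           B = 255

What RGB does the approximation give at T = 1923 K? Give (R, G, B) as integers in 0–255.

(255, 133, 3)

t = 1923/100 = 19.23; the t ≤ 66 branch applies.
R = 255 by definition for t ≤ 66.
G = 99.47·ln 19.23 − 161.1 = 99.47·2.9565 − 161.1 = 132.980.
B = 138.5·ln(19.23 − 10) − 305.0 = 138.5·ln 9.23 − 305.0 = 138.5·2.2225 − 305.0 = 2.811.
Rounded: (255, 133, 3).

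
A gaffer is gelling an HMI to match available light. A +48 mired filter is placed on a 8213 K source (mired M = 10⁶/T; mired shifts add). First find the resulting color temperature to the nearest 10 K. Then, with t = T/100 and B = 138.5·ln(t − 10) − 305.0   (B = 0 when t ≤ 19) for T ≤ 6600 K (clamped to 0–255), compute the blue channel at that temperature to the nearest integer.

234

M_in = 10⁶/8213 = 121.76; M_out = 121.76 + (+48) = 169.76.
T_out = 10⁶/169.76 = 5890.7 K → 5890 K; t = 58.9.
B = 138.5·ln(58.9 − 10) − 305.0 = 138.5·ln 48.9 − 305.0 = 138.5·3.8898 − 305.0 = 233.734.
Rounded: 234.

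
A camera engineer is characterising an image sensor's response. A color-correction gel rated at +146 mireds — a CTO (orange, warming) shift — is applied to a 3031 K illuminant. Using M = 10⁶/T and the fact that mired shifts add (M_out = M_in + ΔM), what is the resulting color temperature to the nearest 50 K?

2100 K

M_in = 10⁶/3031 = 329.92 mireds.
M_out = 329.92 + (+146) = 475.92 mireds.
T_out = 10⁶/475.92 = 2101.2 K → 2100 K.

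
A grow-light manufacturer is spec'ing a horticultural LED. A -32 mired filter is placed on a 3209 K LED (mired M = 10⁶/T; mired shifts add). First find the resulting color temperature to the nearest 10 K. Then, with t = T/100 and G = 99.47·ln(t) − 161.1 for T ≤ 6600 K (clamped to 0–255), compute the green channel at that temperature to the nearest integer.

M_in = 10⁶/3209 = 311.62; M_out = 311.62 + (-32) = 279.62.
T_out = 10⁶/279.62 = 3576.2 K → 3580 K; t = 35.8.
G = 99.47·ln 35.8 − 161.1 = 99.47·3.5779 − 161.1 = 194.798.
Rounded: 195.

195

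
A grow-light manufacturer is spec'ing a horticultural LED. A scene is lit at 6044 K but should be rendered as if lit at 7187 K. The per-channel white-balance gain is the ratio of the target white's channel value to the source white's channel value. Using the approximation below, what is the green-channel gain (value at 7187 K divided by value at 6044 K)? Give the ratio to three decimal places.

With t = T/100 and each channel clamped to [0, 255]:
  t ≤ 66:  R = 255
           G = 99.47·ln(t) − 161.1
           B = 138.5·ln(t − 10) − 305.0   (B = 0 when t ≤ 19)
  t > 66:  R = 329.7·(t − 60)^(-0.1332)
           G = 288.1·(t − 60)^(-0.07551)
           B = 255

0.968

At 6044 K (t = 60.44):
  G = 99.47·ln 60.44 − 161.1 = 99.47·4.1017 − 161.1 = 246.891.
At 7187 K (t = 71.87):
  G = 288.1·(71.87 − 60)^(-0.07551) = 288.1·11.87^(-0.07551) = 288.1·0.82960 = 239.007.
Gain = 239.007 / 246.891 = 0.9681 → 0.968.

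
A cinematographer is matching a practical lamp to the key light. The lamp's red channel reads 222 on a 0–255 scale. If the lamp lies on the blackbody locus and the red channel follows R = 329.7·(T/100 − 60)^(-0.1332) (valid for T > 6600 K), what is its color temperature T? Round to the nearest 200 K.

(t − 60)^(-0.1332) = 222/329.7 = 0.67334.
t − 60 = 0.67334^(1/-0.1332) = 0.67334^(-7.508) = 19.478, so t = 79.478.
T = 100·t = 7948 K → 8000 K to the nearest 200 K.

8000 K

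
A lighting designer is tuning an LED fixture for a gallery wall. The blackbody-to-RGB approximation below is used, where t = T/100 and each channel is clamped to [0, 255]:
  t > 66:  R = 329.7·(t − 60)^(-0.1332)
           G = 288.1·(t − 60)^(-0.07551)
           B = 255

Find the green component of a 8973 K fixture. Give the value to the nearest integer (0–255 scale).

t = 8973/100 = 89.73; the t > 66 branch applies.
G = 288.1·(89.73 − 60)^(-0.07551) = 288.1·29.73^(-0.07551) = 288.1·0.77403 = 222.999.
Rounded: 223.

223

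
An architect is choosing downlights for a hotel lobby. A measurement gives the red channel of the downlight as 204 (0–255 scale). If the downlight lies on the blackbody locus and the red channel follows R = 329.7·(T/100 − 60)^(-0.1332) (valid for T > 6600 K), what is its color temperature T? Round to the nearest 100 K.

(t − 60)^(-0.1332) = 204/329.7 = 0.61874.
t − 60 = 0.61874^(1/-0.1332) = 0.61874^(-7.508) = 36.748, so t = 96.748.
T = 100·t = 9675 K → 9700 K to the nearest 100 K.

9700 K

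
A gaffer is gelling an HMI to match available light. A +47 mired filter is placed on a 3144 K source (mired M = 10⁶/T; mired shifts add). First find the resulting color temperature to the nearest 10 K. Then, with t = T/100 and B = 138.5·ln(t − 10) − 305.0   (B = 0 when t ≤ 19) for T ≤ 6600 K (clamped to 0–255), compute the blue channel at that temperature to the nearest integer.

M_in = 10⁶/3144 = 318.07; M_out = 318.07 + (+47) = 365.07.
T_out = 10⁶/365.07 = 2739.2 K → 2740 K; t = 27.4.
B = 138.5·ln(27.4 − 10) − 305.0 = 138.5·ln 17.4 − 305.0 = 138.5·2.8565 − 305.0 = 90.621.
Rounded: 91.

91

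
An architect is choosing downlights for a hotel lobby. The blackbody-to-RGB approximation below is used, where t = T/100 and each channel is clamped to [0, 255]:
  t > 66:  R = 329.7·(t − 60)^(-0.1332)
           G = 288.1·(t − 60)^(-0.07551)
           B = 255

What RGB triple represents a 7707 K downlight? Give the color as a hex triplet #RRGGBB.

t = 7707/100 = 77.07; the t > 66 branch applies.
R = 329.7·(77.07 − 60)^(-0.1332) = 329.7·17.07^(-0.1332) = 329.7·0.68528 = 225.936.
G = 288.1·(77.07 − 60)^(-0.07551) = 288.1·17.07^(-0.07551) = 288.1·0.80715 = 232.540.
B = 255 by definition for t > 66.
Rounded: (226, 233, 255).
In hex: #E2E9FF.

#E2E9FF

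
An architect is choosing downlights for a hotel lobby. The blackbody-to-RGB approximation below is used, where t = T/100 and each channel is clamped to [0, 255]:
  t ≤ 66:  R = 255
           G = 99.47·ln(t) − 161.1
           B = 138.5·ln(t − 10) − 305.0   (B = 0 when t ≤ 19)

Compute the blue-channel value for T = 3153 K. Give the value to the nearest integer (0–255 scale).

t = 3153/100 = 31.53; the t ≤ 66 branch applies.
B = 138.5·ln(31.53 − 10) − 305.0 = 138.5·ln 21.53 − 305.0 = 138.5·3.0694 − 305.0 = 120.118.
Rounded: 120.

120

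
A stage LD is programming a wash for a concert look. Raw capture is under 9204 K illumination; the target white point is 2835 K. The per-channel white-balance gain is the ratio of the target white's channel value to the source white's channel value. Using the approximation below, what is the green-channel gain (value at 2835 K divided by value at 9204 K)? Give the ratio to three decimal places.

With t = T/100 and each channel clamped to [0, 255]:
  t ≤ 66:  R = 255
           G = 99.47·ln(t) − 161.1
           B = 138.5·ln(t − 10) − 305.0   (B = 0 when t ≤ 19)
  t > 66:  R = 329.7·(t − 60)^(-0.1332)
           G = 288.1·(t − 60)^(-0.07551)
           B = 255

0.774

At 9204 K (t = 92.04):
  G = 288.1·(92.04 − 60)^(-0.07551) = 288.1·32.04^(-0.07551) = 288.1·0.76967 = 221.742.
At 2835 K (t = 28.35):
  G = 99.47·ln 28.35 − 161.1 = 99.47·3.3446 − 161.1 = 171.590.
Gain = 171.590 / 221.742 = 0.7738 → 0.774.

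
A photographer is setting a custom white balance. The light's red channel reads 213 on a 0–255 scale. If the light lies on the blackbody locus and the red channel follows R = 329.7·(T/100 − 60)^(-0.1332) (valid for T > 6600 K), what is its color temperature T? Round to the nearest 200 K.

(t − 60)^(-0.1332) = 213/329.7 = 0.64604.
t − 60 = 0.64604^(1/-0.1332) = 0.64604^(-7.508) = 26.575, so t = 86.575.
T = 100·t = 8657 K → 8600 K to the nearest 200 K.

8600 K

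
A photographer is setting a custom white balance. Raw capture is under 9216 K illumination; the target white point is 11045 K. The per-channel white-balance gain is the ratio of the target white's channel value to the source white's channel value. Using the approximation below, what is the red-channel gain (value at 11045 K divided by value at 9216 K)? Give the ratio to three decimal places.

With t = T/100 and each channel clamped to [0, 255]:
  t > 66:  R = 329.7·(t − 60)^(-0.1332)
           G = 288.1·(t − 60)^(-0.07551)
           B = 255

0.942

At 9216 K (t = 92.16):
  R = 329.7·(92.16 − 60)^(-0.1332) = 329.7·32.16^(-0.1332) = 329.7·0.62983 = 207.656.
At 11045 K (t = 110.45):
  R = 329.7·(110.45 − 60)^(-0.1332) = 329.7·50.45^(-0.1332) = 329.7·0.59317 = 195.568.
Gain = 195.568 / 207.656 = 0.9418 → 0.942.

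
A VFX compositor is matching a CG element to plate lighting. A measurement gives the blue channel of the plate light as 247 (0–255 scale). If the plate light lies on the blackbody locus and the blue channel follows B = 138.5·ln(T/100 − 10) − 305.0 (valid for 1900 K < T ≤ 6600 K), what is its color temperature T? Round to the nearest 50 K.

6400 K

ln(t − 10) = (247 + 305.0) / 138.5 = 3.9856.
t − 10 = e^3.9856 = 53.815, so t = 63.815.
T = 100·t = 6382 K → 6400 K to the nearest 50 K.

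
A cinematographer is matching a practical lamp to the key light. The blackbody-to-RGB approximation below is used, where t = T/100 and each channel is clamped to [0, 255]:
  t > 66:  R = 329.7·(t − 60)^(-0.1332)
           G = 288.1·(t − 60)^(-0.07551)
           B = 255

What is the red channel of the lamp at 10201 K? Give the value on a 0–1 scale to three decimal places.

t = 10201/100 = 102.01; the t > 66 branch applies.
R = 329.7·(102.01 − 60)^(-0.1332) = 329.7·42.01^(-0.1332) = 329.7·0.60781 = 200.396.
On a 0–1 scale: 200.396/255 = 0.7859 → 0.786.

0.786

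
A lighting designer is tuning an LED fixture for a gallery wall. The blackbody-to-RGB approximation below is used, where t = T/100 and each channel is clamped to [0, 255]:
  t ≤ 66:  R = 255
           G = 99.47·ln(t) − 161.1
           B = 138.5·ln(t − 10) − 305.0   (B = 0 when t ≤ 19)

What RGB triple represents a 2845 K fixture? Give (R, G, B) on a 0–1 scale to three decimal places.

t = 2845/100 = 28.45; the t ≤ 66 branch applies.
R = 255 by definition for t ≤ 66.
G = 99.47·ln 28.45 − 161.1 = 99.47·3.3481 − 161.1 = 171.940.
B = 138.5·ln(28.45 − 10) − 305.0 = 138.5·ln 18.45 − 305.0 = 138.5·2.9151 − 305.0 = 98.736.
Dividing each by 255: (1.0000, 0.6743, 0.3872) → (1.000, 0.674, 0.387).

(1.000, 0.674, 0.387)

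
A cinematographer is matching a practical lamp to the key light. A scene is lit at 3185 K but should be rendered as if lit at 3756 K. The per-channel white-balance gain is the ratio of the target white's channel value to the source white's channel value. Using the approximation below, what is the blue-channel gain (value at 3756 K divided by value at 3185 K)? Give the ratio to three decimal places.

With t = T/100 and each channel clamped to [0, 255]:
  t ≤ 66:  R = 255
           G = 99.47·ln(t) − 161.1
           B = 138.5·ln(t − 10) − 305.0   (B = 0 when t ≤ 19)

At 3185 K (t = 31.85):
  B = 138.5·ln(31.85 − 10) − 305.0 = 138.5·ln 21.85 − 305.0 = 138.5·3.0842 − 305.0 = 122.162.
At 3756 K (t = 37.56):
  B = 138.5·ln(37.56 − 10) − 305.0 = 138.5·ln 27.56 − 305.0 = 138.5·3.3164 − 305.0 = 154.317.
Gain = 154.317 / 122.162 = 1.2632 → 1.263.

1.263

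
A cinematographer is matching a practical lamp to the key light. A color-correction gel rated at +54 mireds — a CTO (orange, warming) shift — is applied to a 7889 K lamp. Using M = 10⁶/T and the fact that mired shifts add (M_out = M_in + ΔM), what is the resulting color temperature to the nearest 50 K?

M_in = 10⁶/7889 = 126.76 mireds.
M_out = 126.76 + (+54) = 180.76 mireds.
T_out = 10⁶/180.76 = 5532.2 K → 5550 K.

5550 K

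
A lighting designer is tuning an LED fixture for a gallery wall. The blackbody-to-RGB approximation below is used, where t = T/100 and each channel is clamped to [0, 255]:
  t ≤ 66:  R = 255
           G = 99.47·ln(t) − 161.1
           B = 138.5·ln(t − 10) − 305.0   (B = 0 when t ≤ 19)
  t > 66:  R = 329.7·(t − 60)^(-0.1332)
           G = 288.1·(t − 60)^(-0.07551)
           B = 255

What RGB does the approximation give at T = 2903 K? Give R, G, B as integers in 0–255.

R=255, G=174, B=103

t = 2903/100 = 29.03; the t ≤ 66 branch applies.
R = 255 by definition for t ≤ 66.
G = 99.47·ln 29.03 − 161.1 = 99.47·3.3683 − 161.1 = 173.948.
B = 138.5·ln(29.03 − 10) − 305.0 = 138.5·ln 19.03 − 305.0 = 138.5·2.9460 − 305.0 = 103.023.
Rounded: (255, 174, 103).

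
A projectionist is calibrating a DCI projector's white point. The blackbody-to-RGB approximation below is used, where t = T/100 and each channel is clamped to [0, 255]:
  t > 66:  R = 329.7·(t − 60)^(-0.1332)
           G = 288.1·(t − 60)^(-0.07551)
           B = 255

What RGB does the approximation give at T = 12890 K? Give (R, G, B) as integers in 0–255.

(188, 209, 255)

t = 12890/100 = 128.9; the t > 66 branch applies.
R = 329.7·(128.9 − 60)^(-0.1332) = 329.7·68.9^(-0.1332) = 329.7·0.56905 = 187.615.
G = 288.1·(128.9 − 60)^(-0.07551) = 288.1·68.9^(-0.07551) = 288.1·0.72643 = 209.286.
B = 255 by definition for t > 66.
Rounded: (188, 209, 255).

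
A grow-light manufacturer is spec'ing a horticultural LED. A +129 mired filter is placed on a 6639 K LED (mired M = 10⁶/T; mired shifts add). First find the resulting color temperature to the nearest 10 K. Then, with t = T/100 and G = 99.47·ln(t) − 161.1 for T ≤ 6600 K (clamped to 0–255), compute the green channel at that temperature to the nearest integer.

195

M_in = 10⁶/6639 = 150.63; M_out = 150.63 + (+129) = 279.63.
T_out = 10⁶/279.63 = 3576.2 K → 3580 K; t = 35.8.
G = 99.47·ln 35.8 − 161.1 = 99.47·3.5779 − 161.1 = 194.798.
Rounded: 195.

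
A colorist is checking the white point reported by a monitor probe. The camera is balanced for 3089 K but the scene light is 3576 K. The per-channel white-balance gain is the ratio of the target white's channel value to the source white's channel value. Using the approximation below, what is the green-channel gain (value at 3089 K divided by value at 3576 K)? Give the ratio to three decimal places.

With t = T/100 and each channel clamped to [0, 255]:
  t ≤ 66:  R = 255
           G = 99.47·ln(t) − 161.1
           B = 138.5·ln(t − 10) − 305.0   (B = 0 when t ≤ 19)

0.925

At 3576 K (t = 35.76):
  G = 99.47·ln 35.76 − 161.1 = 99.47·3.5768 − 161.1 = 194.687.
At 3089 K (t = 30.89):
  G = 99.47·ln 30.89 − 161.1 = 99.47·3.4304 − 161.1 = 180.125.
Gain = 180.125 / 194.687 = 0.9252 → 0.925.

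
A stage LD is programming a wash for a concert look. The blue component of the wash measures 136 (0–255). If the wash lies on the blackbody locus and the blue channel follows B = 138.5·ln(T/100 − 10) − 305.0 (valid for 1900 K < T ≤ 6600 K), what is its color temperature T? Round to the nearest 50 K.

3400 K

ln(t − 10) = (136 + 305.0) / 138.5 = 3.1841.
t − 10 = e^3.1841 = 24.146, so t = 34.146.
T = 100·t = 3415 K → 3400 K to the nearest 50 K.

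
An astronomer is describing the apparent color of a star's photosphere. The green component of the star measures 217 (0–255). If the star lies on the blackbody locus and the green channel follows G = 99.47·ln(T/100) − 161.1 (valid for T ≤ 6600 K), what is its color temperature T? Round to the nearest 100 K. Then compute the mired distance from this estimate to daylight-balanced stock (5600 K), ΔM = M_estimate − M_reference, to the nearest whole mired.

+44 mireds

ln t = (217 + 161.1) / 99.47 = 3.8011.
t = e^3.8011 = 44.752.
T = 100·t = 4475 K → 4500 K to the nearest 100 K.
M_estimate = 10⁶/4500 = 222.22; M_reference = 10⁶/5600 = 178.57.
ΔM = 222.22 − 178.57 = 43.65 → +44 mireds.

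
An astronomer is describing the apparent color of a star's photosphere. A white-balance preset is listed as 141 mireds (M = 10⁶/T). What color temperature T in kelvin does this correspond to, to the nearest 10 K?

7090 K

T = 10⁶ / 141 = 7092.20 K → 7090 K.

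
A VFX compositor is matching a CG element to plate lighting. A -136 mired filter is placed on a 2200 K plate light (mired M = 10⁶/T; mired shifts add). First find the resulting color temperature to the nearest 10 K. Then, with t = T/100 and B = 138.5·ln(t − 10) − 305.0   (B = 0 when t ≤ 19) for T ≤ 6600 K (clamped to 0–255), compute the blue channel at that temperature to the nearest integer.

M_in = 10⁶/2200 = 454.55; M_out = 454.55 + (-136) = 318.55.
T_out = 10⁶/318.55 = 3139.3 K → 3140 K; t = 31.4.
B = 138.5·ln(31.4 − 10) − 305.0 = 138.5·ln 21.4 − 305.0 = 138.5·3.0634 − 305.0 = 119.280.
Rounded: 119.

119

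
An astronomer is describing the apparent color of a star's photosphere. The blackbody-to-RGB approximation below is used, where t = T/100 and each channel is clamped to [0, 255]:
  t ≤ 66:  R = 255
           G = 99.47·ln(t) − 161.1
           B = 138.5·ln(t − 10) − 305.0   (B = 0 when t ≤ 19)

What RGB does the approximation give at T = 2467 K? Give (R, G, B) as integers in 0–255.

(255, 158, 67)

t = 2467/100 = 24.67; the t ≤ 66 branch applies.
R = 255 by definition for t ≤ 66.
G = 99.47·ln 24.67 − 161.1 = 99.47·3.2056 − 161.1 = 157.760.
B = 138.5·ln(24.67 − 10) − 305.0 = 138.5·ln 14.67 − 305.0 = 138.5·2.6858 − 305.0 = 66.984.
Rounded: (255, 158, 67).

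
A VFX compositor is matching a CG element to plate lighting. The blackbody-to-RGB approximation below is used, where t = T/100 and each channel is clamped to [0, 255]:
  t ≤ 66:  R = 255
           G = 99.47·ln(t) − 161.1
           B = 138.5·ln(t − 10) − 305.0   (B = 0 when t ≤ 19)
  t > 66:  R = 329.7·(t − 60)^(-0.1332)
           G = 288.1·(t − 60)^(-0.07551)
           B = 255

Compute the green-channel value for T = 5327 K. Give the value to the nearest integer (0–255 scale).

t = 5327/100 = 53.27; the t ≤ 66 branch applies.
G = 99.47·ln 53.27 − 161.1 = 99.47·3.9754 − 161.1 = 234.330.
Rounded: 234.

234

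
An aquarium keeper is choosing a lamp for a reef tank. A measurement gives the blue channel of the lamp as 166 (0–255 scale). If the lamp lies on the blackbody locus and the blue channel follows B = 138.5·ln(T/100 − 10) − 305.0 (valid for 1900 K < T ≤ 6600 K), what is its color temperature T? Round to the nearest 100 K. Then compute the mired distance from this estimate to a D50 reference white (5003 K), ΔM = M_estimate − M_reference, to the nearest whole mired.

ln(t − 10) = (166 + 305.0) / 138.5 = 3.4007.
t − 10 = e^3.4007 = 29.986, so t = 39.986.
T = 100·t = 3999 K → 4000 K to the nearest 100 K.
M_estimate = 10⁶/4000 = 250.00; M_reference = 10⁶/5003 = 199.88.
ΔM = 250.00 − 199.88 = 50.12 → +50 mireds.

+50 mireds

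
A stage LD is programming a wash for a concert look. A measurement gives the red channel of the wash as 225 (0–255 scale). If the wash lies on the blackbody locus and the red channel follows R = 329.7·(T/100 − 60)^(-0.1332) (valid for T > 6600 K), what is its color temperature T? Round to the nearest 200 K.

7800 K

(t − 60)^(-0.1332) = 225/329.7 = 0.68244.
t − 60 = 0.68244^(1/-0.1332) = 0.68244^(-7.508) = 17.610, so t = 77.610.
T = 100·t = 7761 K → 7800 K to the nearest 200 K.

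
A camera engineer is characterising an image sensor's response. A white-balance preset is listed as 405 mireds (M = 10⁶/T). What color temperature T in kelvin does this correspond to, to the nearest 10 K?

T = 10⁶ / 405 = 2469.14 K → 2470 K.

2470 K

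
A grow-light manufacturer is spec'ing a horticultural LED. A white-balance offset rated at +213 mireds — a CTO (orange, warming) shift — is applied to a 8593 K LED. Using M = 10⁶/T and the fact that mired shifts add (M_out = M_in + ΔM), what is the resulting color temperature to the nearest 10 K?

3040 K

M_in = 10⁶/8593 = 116.37 mireds.
M_out = 116.37 + (+213) = 329.37 mireds.
T_out = 10⁶/329.37 = 3036.1 K → 3040 K.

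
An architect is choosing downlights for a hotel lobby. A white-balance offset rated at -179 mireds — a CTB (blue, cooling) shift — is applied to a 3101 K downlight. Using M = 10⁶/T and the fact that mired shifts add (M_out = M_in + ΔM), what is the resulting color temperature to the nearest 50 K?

6950 K

M_in = 10⁶/3101 = 322.48 mireds.
M_out = 322.48 + (-179) = 143.48 mireds.
T_out = 10⁶/143.48 = 6969.8 K → 6950 K.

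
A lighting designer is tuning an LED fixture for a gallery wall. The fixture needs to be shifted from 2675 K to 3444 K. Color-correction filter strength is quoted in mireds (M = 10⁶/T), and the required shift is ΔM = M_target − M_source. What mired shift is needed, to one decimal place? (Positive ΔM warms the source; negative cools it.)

M_source = 10⁶/2675 = 373.832; M_target = 10⁶/3444 = 290.360.
ΔM = 290.360 − 373.832 = -83.472 → -83.5 mireds, a cooling shift.

-83.5 mireds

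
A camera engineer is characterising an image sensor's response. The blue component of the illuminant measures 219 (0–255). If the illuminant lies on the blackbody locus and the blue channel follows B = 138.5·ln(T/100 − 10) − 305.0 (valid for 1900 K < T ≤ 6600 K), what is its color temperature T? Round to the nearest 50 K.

ln(t − 10) = (219 + 305.0) / 138.5 = 3.7834.
t − 10 = e^3.7834 = 43.965, so t = 53.965.
T = 100·t = 5396 K → 5400 K to the nearest 50 K.

5400 K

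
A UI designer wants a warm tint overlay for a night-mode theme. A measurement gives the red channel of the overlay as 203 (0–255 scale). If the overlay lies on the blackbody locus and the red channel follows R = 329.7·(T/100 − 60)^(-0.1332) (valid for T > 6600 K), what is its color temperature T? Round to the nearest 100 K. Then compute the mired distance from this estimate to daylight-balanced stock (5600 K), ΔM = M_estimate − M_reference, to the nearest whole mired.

-77 mireds

(t − 60)^(-0.1332) = 203/329.7 = 0.61571.
t − 60 = 0.61571^(1/-0.1332) = 0.61571^(-7.508) = 38.129, so t = 98.129.
T = 100·t = 9813 K → 9800 K to the nearest 100 K.
M_estimate = 10⁶/9800 = 102.04; M_reference = 10⁶/5600 = 178.57.
ΔM = 102.04 − 178.57 = -76.53 → -77 mireds.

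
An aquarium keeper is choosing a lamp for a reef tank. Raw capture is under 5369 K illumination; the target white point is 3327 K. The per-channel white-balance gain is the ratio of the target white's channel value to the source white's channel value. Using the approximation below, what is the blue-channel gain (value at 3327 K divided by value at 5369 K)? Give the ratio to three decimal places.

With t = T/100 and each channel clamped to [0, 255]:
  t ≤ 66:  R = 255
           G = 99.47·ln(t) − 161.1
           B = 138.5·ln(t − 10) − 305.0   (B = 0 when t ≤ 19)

0.600

At 5369 K (t = 53.69):
  B = 138.5·ln(53.69 − 10) − 305.0 = 138.5·ln 43.69 − 305.0 = 138.5·3.7771 − 305.0 = 218.131.
At 3327 K (t = 33.27):
  B = 138.5·ln(33.27 − 10) − 305.0 = 138.5·ln 23.27 − 305.0 = 138.5·3.1472 − 305.0 = 130.882.
Gain = 130.882 / 218.131 = 0.6000 → 0.600.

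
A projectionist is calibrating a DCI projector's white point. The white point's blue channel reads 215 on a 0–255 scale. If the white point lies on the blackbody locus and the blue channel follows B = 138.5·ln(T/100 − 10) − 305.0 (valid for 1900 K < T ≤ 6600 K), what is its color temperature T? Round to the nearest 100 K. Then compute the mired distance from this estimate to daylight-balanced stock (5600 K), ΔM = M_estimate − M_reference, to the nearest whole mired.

ln(t − 10) = (215 + 305.0) / 138.5 = 3.7545.
t − 10 = e^3.7545 = 42.713, so t = 52.713.
T = 100·t = 5271 K → 5300 K to the nearest 100 K.
M_estimate = 10⁶/5300 = 188.68; M_reference = 10⁶/5600 = 178.57.
ΔM = 188.68 − 178.57 = 10.11 → +10 mireds.

+10 mireds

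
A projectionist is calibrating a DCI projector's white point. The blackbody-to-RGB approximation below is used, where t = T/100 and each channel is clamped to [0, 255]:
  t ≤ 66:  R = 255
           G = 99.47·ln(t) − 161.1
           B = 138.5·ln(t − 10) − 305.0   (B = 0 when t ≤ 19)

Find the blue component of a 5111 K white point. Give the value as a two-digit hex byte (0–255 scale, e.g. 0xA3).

0xD2

t = 5111/100 = 51.11; the t ≤ 66 branch applies.
B = 138.5·ln(51.11 − 10) − 305.0 = 138.5·ln 41.11 − 305.0 = 138.5·3.7163 − 305.0 = 209.701.
Rounded: 210; in hex, 0xD2.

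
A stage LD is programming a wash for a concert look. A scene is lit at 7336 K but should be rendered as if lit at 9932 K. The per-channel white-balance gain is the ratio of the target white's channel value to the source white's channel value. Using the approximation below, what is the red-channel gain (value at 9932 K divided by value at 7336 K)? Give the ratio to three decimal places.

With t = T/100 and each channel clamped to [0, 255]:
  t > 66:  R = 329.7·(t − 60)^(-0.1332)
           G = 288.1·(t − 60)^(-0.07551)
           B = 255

At 7336 K (t = 73.36):
  R = 329.7·(73.36 − 60)^(-0.1332) = 329.7·13.36^(-0.1332) = 329.7·0.70802 = 233.433.
At 9932 K (t = 99.32):
  R = 329.7·(99.32 − 60)^(-0.1332) = 329.7·39.32^(-0.1332) = 329.7·0.61319 = 202.170.
Gain = 202.170 / 233.433 = 0.8661 → 0.866.

0.866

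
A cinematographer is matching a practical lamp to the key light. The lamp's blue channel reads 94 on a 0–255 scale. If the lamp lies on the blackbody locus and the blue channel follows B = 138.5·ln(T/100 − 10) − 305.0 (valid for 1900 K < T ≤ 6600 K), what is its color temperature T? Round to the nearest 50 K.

2800 K

ln(t − 10) = (94 + 305.0) / 138.5 = 2.8809.
t − 10 = e^2.8809 = 17.830, so t = 27.830.
T = 100·t = 2783 K → 2800 K to the nearest 50 K.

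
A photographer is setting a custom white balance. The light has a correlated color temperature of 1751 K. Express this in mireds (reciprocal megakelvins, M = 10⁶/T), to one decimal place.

M = 10⁶ / 1751 = 571.102 → 571.1 mireds.

571.1 mireds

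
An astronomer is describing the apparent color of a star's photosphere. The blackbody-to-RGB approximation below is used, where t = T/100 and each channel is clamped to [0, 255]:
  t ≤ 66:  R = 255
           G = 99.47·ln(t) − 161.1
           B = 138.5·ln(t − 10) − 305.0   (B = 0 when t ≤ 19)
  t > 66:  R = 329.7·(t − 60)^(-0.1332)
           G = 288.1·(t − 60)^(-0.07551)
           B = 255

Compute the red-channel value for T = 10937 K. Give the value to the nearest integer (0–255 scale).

t = 10937/100 = 109.37; the t > 66 branch applies.
R = 329.7·(109.37 − 60)^(-0.1332) = 329.7·49.37^(-0.1332) = 329.7·0.59488 = 196.133.
Rounded: 196.

196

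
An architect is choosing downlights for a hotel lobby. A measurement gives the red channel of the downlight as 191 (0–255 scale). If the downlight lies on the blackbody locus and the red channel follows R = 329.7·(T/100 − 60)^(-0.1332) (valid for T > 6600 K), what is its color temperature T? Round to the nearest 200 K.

12000 K

(t − 60)^(-0.1332) = 191/329.7 = 0.57931.
t − 60 = 0.57931^(1/-0.1332) = 0.57931^(-7.508) = 60.245, so t = 120.245.
T = 100·t = 12025 K → 12000 K to the nearest 200 K.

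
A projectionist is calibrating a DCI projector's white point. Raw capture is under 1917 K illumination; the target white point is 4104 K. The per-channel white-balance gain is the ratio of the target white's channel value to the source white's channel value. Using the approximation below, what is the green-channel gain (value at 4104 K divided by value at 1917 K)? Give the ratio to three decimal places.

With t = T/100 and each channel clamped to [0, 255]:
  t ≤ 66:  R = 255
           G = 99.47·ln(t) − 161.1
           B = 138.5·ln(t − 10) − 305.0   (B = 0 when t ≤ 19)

At 1917 K (t = 19.17):
  G = 99.47·ln 19.17 − 161.1 = 99.47·2.9533 − 161.1 = 132.669.
At 4104 K (t = 41.04):
  G = 99.47·ln 41.04 − 161.1 = 99.47·3.7145 − 161.1 = 208.386.
Gain = 208.386 / 132.669 = 1.5707 → 1.571.

1.571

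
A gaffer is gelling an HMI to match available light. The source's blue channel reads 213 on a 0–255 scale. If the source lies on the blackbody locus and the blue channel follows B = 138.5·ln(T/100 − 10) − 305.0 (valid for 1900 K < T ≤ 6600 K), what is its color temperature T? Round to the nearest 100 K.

ln(t − 10) = (213 + 305.0) / 138.5 = 3.7401.
t − 10 = e^3.7401 = 42.101, so t = 52.101.
T = 100·t = 5210 K → 5200 K to the nearest 100 K.

5200 K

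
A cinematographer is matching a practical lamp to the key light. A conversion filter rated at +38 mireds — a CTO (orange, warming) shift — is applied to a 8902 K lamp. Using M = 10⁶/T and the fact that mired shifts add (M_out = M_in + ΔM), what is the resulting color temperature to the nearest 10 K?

6650 K

M_in = 10⁶/8902 = 112.33 mireds.
M_out = 112.33 + (+38) = 150.33 mireds.
T_out = 10⁶/150.33 = 6651.8 K → 6650 K.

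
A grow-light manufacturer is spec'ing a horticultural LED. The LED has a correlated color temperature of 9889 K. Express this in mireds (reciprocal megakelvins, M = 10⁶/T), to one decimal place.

M = 10⁶ / 9889 = 101.122 → 101.1 mireds.

101.1 mireds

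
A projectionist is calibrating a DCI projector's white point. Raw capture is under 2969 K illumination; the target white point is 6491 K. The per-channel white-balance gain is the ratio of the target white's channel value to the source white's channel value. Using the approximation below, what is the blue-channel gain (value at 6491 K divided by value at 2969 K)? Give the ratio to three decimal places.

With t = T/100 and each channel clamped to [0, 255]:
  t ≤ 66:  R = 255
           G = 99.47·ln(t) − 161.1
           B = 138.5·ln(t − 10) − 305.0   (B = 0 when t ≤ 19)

At 2969 K (t = 29.69):
  B = 138.5·ln(29.69 − 10) − 305.0 = 138.5·ln 19.69 − 305.0 = 138.5·2.9801 − 305.0 = 107.745.
At 6491 K (t = 64.91):
  B = 138.5·ln(64.91 − 10) − 305.0 = 138.5·ln 54.91 − 305.0 = 138.5·4.0057 − 305.0 = 249.789.
Gain = 249.789 / 107.745 = 2.3183 → 2.318.

2.318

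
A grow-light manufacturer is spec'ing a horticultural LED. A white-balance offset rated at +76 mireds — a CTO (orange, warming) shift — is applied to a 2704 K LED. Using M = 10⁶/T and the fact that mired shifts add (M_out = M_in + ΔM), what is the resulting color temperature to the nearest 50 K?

2250 K

M_in = 10⁶/2704 = 369.82 mireds.
M_out = 369.82 + (+76) = 445.82 mireds.
T_out = 10⁶/445.82 = 2243.0 K → 2250 K.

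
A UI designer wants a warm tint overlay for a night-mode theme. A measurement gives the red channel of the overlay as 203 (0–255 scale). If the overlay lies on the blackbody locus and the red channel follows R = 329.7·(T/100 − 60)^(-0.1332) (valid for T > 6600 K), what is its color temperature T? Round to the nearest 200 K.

9800 K

(t − 60)^(-0.1332) = 203/329.7 = 0.61571.
t − 60 = 0.61571^(1/-0.1332) = 0.61571^(-7.508) = 38.129, so t = 98.129.
T = 100·t = 9813 K → 9800 K to the nearest 200 K.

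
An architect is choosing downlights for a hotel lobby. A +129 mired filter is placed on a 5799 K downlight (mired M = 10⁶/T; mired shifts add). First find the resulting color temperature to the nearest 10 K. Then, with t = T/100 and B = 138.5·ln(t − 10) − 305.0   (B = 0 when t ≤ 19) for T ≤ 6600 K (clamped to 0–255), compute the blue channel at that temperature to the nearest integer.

M_in = 10⁶/5799 = 172.44; M_out = 172.44 + (+129) = 301.44.
T_out = 10⁶/301.44 = 3317.4 K → 3320 K; t = 33.2.
B = 138.5·ln(33.2 − 10) − 305.0 = 138.5·ln 23.2 − 305.0 = 138.5·3.1442 − 305.0 = 130.465.
Rounded: 130.

130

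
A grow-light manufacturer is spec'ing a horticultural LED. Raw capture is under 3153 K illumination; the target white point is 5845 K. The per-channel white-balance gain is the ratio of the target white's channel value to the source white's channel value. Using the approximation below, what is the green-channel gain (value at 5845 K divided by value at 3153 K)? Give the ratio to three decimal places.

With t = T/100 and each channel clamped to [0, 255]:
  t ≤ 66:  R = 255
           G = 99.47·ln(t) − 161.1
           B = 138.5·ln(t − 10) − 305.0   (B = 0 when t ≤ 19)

1.337

At 3153 K (t = 31.53):
  G = 99.47·ln 31.53 − 161.1 = 99.47·3.4509 − 161.1 = 182.165.
At 5845 K (t = 58.45):
  G = 99.47·ln 58.45 − 161.1 = 99.47·4.0682 − 161.1 = 243.561.
Gain = 243.561 / 182.165 = 1.3370 → 1.337.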